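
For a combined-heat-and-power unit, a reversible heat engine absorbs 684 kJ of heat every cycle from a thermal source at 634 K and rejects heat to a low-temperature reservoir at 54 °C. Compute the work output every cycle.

W ≈ 331 kJ

T_C = 54 °C → 54 + 273.15 = 327.15 K.
η_rev = 1 − T_C/T_H = 1 − 327.15/634.00 = 0.4840.
W = η·Q_H = 0.4840 × 684 = 331 kJ.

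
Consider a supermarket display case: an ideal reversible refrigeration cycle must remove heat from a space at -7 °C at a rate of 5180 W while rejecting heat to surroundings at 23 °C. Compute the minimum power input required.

Ẇ_in ≈ 583.9 W

T_H = 23 °C → 23 + 273.15 = 296.15 K.
T_C = -7 °C → -7 + 273.15 = 266.15 K.
Carnot COP: COP_R = T_C/(T_H − T_C) = 266.15/30.00 = 8.8717.
W = Q_C/COP_R = 5180/8.8717 = 583.9 W.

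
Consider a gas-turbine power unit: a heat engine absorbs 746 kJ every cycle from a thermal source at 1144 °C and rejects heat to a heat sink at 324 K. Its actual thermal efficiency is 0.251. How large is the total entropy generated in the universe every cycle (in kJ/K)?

T_H = 1144 °C → 1144 + 273.15 = 1417.15 K.
W = η·Q_H = 0.251 × 746 = 187.2 kJ, so Q_C = Q_H − W = 558.8 kJ.
The hot reservoir loses entropy Q_H/T_H = 746/1417.15 = 0.5264 kJ/K; the cold reservoir gains Q_C/T_C = 558.8/324.00 = 1.725 kJ/K.
ΔS_univ = −Q_H/T_H + Q_C/T_C = 1.20 kJ/K (> 0, since η = 0.251 < η_Carnot = 0.771).

ΔS_univ ≈ 1.20 kJ/K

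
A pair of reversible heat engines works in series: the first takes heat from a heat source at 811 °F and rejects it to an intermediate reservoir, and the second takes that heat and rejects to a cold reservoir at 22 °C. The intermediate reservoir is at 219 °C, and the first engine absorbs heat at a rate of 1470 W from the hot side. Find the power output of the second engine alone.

T_H = 811 °F → (811 − 32) × 5/9 = 432.78 °C = 705.93 K.
T_C = 22 °C → 22 + 273.15 = 295.15 K.
T_m = 219 °C → 219 + 273.15 = 492.15 K.
Heat entering the second stage: Q_m = Q_H·(T_m/T_H) = 1470 × 492.15/705.93 = 1025 W.
Second-stage efficiency η₂ = 1 − T_C/T_m = 1 − 295.15/492.15 = 0.4003, so W₂ = η₂·Q_m = 410.2 W.

Ẇ₂ ≈ 410.2 W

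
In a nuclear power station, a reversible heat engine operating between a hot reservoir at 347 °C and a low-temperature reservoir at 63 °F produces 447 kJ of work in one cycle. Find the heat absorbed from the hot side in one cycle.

Q_H ≈ 840.6 kJ

T_H = 347 °C → 347 + 273.15 = 620.15 K.
T_C = 63 °F → (63 − 32) × 5/9 = 17.22 °C = 290.37 K.
For a reversible engine, η = 1 − T_C/T_H = 1 − 290.37/620.15 = 0.5318.
Q_H = W/η = 447/0.5318 = 840.6 kJ.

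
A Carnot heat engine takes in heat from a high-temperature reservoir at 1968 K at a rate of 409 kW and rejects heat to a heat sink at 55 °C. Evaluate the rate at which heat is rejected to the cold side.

T_C = 55 °C → 55 + 273.15 = 328.15 K.
For a reversible engine, η = 1 − T_C/T_H = 1 − 328.15/1968.00 = 0.8333.
For a reversible cycle Q_C/Q_H = T_C/T_H, so Q_C = 409 × 328.15/1968.00 = 68.2 kW.

Q̇_C ≈ 68.2 kW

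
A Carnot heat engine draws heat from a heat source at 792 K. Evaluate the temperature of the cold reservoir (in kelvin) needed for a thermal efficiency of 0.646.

From η = 1 − T_C/T_H, T_C = T_H·(1 − η) = 792.00 × (1 − 0.646) = 280 K.

T_C ≈ 280 K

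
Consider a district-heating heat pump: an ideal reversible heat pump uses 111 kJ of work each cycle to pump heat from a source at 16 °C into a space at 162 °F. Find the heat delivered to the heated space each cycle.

T_H = 162 °F → (162 − 32) × 5/9 = 72.22 °C = 345.37 K.
T_C = 16 °C → 16 + 273.15 = 289.15 K.
For a reversible heat pump, COP_HP = T_H/(T_H − T_C) = 345.37/56.22 = 6.1430.
Q_H = COP_HP · W = 6.1430 × 111 = 681.9 kJ.

Q_H ≈ 681.9 kJ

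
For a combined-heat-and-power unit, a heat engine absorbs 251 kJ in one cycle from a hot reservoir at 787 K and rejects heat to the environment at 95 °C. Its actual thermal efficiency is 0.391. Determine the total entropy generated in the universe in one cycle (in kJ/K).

ΔS_univ ≈ 0.0963 kJ/K

T_C = 95 °C → 95 + 273.15 = 368.15 K.
W = η·Q_H = 0.391 × 251 = 98.14 kJ, so Q_C = Q_H − W = 152.9 kJ.
Entropy balance on the reservoirs: −Q_H/T_H = -0.3189 kJ/K, +Q_C/T_C = 0.4152 kJ/K.
ΔS_univ = −Q_H/T_H + Q_C/T_C = 0.0963 kJ/K (> 0, since η = 0.391 < η_Carnot = 0.532).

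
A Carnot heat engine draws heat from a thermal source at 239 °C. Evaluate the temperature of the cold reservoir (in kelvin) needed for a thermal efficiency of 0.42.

T_H = 239 °C → 239 + 273.15 = 512.15 K.
From η = 1 − T_C/T_H, T_C = T_H·(1 − η) = 512.15 × (1 − 0.42) = 297 K.

T_C ≈ 297 K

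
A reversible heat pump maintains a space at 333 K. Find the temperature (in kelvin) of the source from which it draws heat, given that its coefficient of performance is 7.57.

T_C ≈ 289 K

COP_HP = T_H/(T_H − T_C) ⇒ T_C = T_H·(COP_HP − 1)/COP_HP = 333.00 × (7.57 − 1)/7.57 = 289 K.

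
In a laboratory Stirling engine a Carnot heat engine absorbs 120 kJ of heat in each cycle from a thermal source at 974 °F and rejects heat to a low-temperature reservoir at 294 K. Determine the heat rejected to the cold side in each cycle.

Q_C ≈ 44.3 kJ

T_H = 974 °F → (974 − 32) × 5/9 = 523.33 °C = 796.48 K.
The Carnot efficiency is η = 1 − T_C/T_H = 1 − 294.00/796.48 = 0.6309.
For a reversible cycle Q_C/Q_H = T_C/T_H, so Q_C = 120 × 294.00/796.48 = 44.3 kJ.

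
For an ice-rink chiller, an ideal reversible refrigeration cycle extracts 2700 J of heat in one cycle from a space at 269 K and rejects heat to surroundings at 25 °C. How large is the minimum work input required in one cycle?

T_H = 25 °C → 25 + 273.15 = 298.15 K.
The reversible coefficient of performance is COP_R = T_C/(T_H − T_C) = 269.00/29.15 = 9.2281.
W = Q_C/COP_R = 2700/9.2281 = 293 J.

W_in ≈ 293 J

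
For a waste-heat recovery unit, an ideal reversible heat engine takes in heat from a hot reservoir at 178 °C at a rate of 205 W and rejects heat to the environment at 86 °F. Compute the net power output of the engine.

Ẇ ≈ 67.3 W

T_H = 178 °C → 178 + 273.15 = 451.15 K.
T_C = 86 °F → (86 − 32) × 5/9 = 30.00 °C = 303.15 K.
The Carnot efficiency is η = 1 − T_C/T_H = 1 − 303.15/451.15 = 0.3281.
W = η·Q_H = 0.3281 × 205 = 67.3 W.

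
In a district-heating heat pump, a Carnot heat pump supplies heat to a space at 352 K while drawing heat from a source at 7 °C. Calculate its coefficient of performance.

T_C = 7 °C → 7 + 273.15 = 280.15 K.
For a reversible heat pump, COP_HP = T_H/(T_H − T_C) = 352.00/(352.00 − 280.15) = 4.90.

COP_HP ≈ 4.90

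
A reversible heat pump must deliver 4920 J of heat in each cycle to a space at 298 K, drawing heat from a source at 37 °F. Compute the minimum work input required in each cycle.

T_C = 37 °F → (37 − 32) × 5/9 = 2.78 °C = 275.93 K.
The Carnot heat-pump COP is COP_HP = T_H/(T_H − T_C) = 298.00/22.07 = 13.5011.
W = Q_H/COP_HP = 4920/13.5011 = 364 J.

W_in ≈ 364 J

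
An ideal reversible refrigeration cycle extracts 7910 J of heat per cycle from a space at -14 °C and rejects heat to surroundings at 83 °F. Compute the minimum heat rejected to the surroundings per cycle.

Q_H ≈ 9202 J

T_H = 83 °F → (83 − 32) × 5/9 = 28.33 °C = 301.48 K.
T_C = -14 °C → -14 + 273.15 = 259.15 K.
For a reversible cycle Q_H/Q_C = T_H/T_C, so Q_H = Q_C·T_H/T_C = 7910 × 301.48/259.15 = 9202 J.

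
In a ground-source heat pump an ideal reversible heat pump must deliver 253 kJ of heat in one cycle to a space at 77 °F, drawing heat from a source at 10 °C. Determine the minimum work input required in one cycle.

W_in ≈ 12.73 kJ

T_H = 77 °F → (77 − 32) × 5/9 = 25.00 °C = 298.15 K.
T_C = 10 °C → 10 + 273.15 = 283.15 K.
COP_HP = T_H/(T_H − T_C) = 298.15/15.00 = 19.8767.
W = Q_H/COP_HP = 253/19.8767 = 12.73 kJ.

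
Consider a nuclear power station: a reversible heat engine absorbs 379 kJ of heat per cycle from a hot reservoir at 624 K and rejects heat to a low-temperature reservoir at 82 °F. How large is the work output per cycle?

W ≈ 196.2 kJ

T_C = 82 °F → (82 − 32) × 5/9 = 27.78 °C = 300.93 K.
Since the cycle is reversible, η = 1 − T_C/T_H = 1 − 300.93/624.00 = 0.5177.
W = η·Q_H = 0.5177 × 379 = 196.2 kJ.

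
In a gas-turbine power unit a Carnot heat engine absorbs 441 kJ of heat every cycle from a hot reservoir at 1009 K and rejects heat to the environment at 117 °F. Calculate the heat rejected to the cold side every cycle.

T_C = 117 °F → (117 − 32) × 5/9 = 47.22 °C = 320.37 K.
η_rev = 1 − T_C/T_H = 1 − 320.37/1009.00 = 0.6825.
For a reversible cycle Q_C/Q_H = T_C/T_H, so Q_C = 441 × 320.37/1009.00 = 140 kJ.

Q_C ≈ 140 kJ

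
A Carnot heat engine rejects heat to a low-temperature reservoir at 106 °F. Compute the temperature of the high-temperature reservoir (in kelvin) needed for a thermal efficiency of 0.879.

T_C = 106 °F → (106 − 32) × 5/9 = 41.11 °C = 314.26 K.
From η = 1 − T_C/T_H, solving for T_H gives T_H = T_C/(1 − η) = 314.26/(1 − 0.879) = 2597 K.

T_H ≈ 2597 K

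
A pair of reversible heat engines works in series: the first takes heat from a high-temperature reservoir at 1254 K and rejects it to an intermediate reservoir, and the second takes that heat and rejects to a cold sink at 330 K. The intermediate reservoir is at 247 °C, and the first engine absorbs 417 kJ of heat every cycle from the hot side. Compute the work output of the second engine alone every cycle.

W₂ ≈ 63.23 kJ

T_m = 247 °C → 247 + 273.15 = 520.15 K.
Heat entering the second stage: Q_m = Q_H·(T_m/T_H) = 417 × 520.15/1254.00 = 173.0 kJ.
Second-stage efficiency η₂ = 1 − T_C/T_m = 1 − 330.00/520.15 = 0.3656, so W₂ = η₂·Q_m = 63.23 kJ.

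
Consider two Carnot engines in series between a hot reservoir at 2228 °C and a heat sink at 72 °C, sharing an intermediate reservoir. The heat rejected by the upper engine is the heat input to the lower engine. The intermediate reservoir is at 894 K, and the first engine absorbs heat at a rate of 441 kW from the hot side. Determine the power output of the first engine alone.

T_H = 2228 °C → 2228 + 273.15 = 2501.15 K.
T_C = 72 °C → 72 + 273.15 = 345.15 K.
First-stage efficiency η₁ = 1 − T_m/T_H = 1 − 894.00/2501.15 = 0.6426.
W₁ = η₁·Q_H = 0.6426 × 441 = 283 kW.

Ẇ₁ ≈ 283 kW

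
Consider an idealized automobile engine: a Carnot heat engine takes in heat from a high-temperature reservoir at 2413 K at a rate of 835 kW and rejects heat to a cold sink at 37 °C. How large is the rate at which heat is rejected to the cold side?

T_C = 37 °C → 37 + 273.15 = 310.15 K.
The Carnot efficiency is η = 1 − T_C/T_H = 1 − 310.15/2413.00 = 0.8715.
For a reversible cycle Q_C/Q_H = T_C/T_H, so Q_C = 835 × 310.15/2413.00 = 107 kW.

Q̇_C ≈ 107 kW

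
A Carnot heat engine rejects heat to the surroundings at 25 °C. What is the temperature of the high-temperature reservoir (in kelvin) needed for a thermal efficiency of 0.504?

T_H ≈ 601.1 K

T_C = 25 °C → 25 + 273.15 = 298.15 K.
From η = 1 − T_C/T_H, solving for T_H gives T_H = T_C/(1 − η) = 298.15/(1 − 0.504) = 601.1 K.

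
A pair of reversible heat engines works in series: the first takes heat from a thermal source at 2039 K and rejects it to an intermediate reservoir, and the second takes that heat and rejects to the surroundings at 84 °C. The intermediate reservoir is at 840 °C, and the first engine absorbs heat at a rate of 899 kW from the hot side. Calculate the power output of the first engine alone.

Ẇ₁ ≈ 408.2 kW

T_C = 84 °C → 84 + 273.15 = 357.15 K.
T_m = 840 °C → 840 + 273.15 = 1113.15 K.
First-stage efficiency η₁ = 1 − T_m/T_H = 1 − 1113.15/2039.00 = 0.4541.
W₁ = η₁·Q_H = 0.4541 × 899 = 408.2 kW.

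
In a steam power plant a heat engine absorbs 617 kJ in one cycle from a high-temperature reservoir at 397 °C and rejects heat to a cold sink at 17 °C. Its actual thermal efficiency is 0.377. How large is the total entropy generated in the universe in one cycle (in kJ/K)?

ΔS_univ ≈ 0.4041 kJ/K

T_H = 397 °C → 397 + 273.15 = 670.15 K.
T_C = 17 °C → 17 + 273.15 = 290.15 K.
W = η·Q_H = 0.377 × 617 = 232.6 kJ, so Q_C = Q_H − W = 384.4 kJ.
Entropy balance on the reservoirs: −Q_H/T_H = -0.9207 kJ/K, +Q_C/T_C = 1.325 kJ/K.
ΔS_univ = −Q_H/T_H + Q_C/T_C = 0.4041 kJ/K (> 0, since η = 0.377 < η_Carnot = 0.567).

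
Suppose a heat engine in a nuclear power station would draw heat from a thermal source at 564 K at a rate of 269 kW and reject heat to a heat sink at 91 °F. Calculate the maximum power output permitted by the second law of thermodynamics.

T_C = 91 °F → (91 − 32) × 5/9 = 32.78 °C = 305.93 K.
The second-law ceiling is the Carnot efficiency, η_max = 1 − T_C/T_H = 1 − 305.93/564.00 = 0.4576.
W_max = η_max · Q_H = 0.4576 × 269 = 123 kW.

Ẇ_max ≈ 123 kW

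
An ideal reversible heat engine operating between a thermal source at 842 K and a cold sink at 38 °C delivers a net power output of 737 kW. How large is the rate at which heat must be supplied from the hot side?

Q̇_H ≈ 1170 kW

T_C = 38 °C → 38 + 273.15 = 311.15 K.
Since the cycle is reversible, η = 1 − T_C/T_H = 1 − 311.15/842.00 = 0.6305.
Q_H = W/η = 737/0.6305 = 1170 kW.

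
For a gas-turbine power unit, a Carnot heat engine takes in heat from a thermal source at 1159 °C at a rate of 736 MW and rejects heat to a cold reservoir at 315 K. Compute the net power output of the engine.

T_H = 1159 °C → 1159 + 273.15 = 1432.15 K.
For a reversible engine, η = 1 − T_C/T_H = 1 − 315.00/1432.15 = 0.7801.
W = η·Q_H = 0.7801 × 736 = 574.1 MW.

Ẇ ≈ 574.1 MW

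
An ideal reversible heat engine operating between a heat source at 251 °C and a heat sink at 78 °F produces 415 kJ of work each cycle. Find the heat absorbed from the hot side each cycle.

Q_H ≈ 964.9 kJ

T_H = 251 °C → 251 + 273.15 = 524.15 K.
T_C = 78 °F → (78 − 32) × 5/9 = 25.56 °C = 298.71 K.
Since the cycle is reversible, η = 1 − T_C/T_H = 1 − 298.71/524.15 = 0.4301.
Q_H = W/η = 415/0.4301 = 964.9 kJ.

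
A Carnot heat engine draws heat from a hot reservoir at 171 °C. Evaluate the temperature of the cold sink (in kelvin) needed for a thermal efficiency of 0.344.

T_C ≈ 291 K

T_H = 171 °C → 171 + 273.15 = 444.15 K.
From η = 1 − T_C/T_H, T_C = T_H·(1 − η) = 444.15 × (1 − 0.344) = 291 K.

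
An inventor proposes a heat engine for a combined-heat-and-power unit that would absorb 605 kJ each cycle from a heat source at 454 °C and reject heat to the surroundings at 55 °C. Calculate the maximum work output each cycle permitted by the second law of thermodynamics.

T_H = 454 °C → 454 + 273.15 = 727.15 K.
T_C = 55 °C → 55 + 273.15 = 328.15 K.
By the Carnot theorem, η_max = 1 − T_C/T_H = 1 − 328.15/727.15 = 0.5487.
W_max = η_max · Q_H = 0.5487 × 605 = 332.0 kJ.

W_max ≈ 332.0 kJ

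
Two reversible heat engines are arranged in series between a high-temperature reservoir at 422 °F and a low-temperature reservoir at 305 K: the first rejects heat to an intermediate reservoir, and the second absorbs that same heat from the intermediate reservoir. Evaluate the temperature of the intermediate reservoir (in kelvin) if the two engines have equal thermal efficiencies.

T_m ≈ 387 K

T_H = 422 °F → (422 − 32) × 5/9 = 216.67 °C = 489.82 K.
Equal efficiencies require 1 − T_m/T_H = 1 − T_C/T_m, i.e. T_m/T_H = T_C/T_m, so T_m = √(T_H·T_C) = √(489.82 × 305.00) = 387 K.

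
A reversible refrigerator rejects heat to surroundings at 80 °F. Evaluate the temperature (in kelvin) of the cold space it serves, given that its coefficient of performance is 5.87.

T_H = 80 °F → (80 − 32) × 5/9 = 26.67 °C = 299.82 K.
COP_R = T_C/(T_H − T_C) ⇒ T_C = T_H·COP_R/(1 + COP_R) = 299.82 × 5.87/(1 + 5.87) = 256 K.

T_C ≈ 256 K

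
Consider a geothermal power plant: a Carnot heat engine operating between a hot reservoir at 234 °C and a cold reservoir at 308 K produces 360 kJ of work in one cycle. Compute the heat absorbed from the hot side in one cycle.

T_H = 234 °C → 234 + 273.15 = 507.15 K.
For a reversible engine, η = 1 − T_C/T_H = 1 − 308.00/507.15 = 0.3927.
Q_H = W/η = 360/0.3927 = 917 kJ.

Q_H ≈ 917 kJ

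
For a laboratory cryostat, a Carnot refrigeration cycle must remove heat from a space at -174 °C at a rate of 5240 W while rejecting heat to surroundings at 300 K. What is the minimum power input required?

T_C = -174 °C → -174 + 273.15 = 99.15 K.
COP_R = T_C/(T_H − T_C) = 99.15/200.85 = 0.4937.
W = Q_C/COP_R = 5240/0.4937 = 10610 W.

Ẇ_in ≈ 10610 W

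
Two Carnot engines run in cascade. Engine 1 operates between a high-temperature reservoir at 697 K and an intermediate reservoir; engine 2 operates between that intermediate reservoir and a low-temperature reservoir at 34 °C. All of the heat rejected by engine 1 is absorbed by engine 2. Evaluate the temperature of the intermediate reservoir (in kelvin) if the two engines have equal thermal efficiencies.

T_C = 34 °C → 34 + 273.15 = 307.15 K.
Equal efficiencies require 1 − T_m/T_H = 1 − T_C/T_m, i.e. T_m/T_H = T_C/T_m, so T_m = √(T_H·T_C) = √(697.00 × 307.15) = 462.7 K.

T_m ≈ 462.7 K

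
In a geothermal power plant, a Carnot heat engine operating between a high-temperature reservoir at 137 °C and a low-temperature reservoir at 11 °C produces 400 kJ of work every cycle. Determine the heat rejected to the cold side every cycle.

T_H = 137 °C → 137 + 273.15 = 410.15 K.
T_C = 11 °C → 11 + 273.15 = 284.15 K.
The Carnot efficiency is η = 1 − T_C/T_H = 1 − 284.15/410.15 = 0.3072.
Since Q_C/Q_H = T_C/T_H and Q_H = W/η, Q_C = W·T_C/(T_H − T_C) = 400 × 284.15/126.00 = 902.1 kJ.

Q_C ≈ 902.1 kJ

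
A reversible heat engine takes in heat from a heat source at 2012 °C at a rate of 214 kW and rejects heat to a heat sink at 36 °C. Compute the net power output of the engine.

Ẇ ≈ 185 kW

T_H = 2012 °C → 2012 + 273.15 = 2285.15 K.
T_C = 36 °C → 36 + 273.15 = 309.15 K.
Since the cycle is reversible, η = 1 − T_C/T_H = 1 − 309.15/2285.15 = 0.8647.
W = η·Q_H = 0.8647 × 214 = 185 kW.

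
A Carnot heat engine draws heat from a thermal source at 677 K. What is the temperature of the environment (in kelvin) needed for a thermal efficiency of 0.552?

From η = 1 − T_C/T_H, T_C = T_H·(1 − η) = 677.00 × (1 − 0.552) = 303 K.

T_C ≈ 303 K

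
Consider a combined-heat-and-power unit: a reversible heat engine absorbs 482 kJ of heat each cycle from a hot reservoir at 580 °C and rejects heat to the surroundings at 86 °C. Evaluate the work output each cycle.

T_H = 580 °C → 580 + 273.15 = 853.15 K.
T_C = 86 °C → 86 + 273.15 = 359.15 K.
For a reversible engine, η = 1 − T_C/T_H = 1 − 359.15/853.15 = 0.5790.
W = η·Q_H = 0.5790 × 482 = 279.1 kJ.

W ≈ 279.1 kJ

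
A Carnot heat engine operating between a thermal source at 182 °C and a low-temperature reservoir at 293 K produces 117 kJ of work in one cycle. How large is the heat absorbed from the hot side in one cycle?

T_H = 182 °C → 182 + 273.15 = 455.15 K.
The Carnot efficiency is η = 1 − T_C/T_H = 1 − 293.00/455.15 = 0.3563.
Q_H = W/η = 117/0.3563 = 328.4 kJ.

Q_H ≈ 328.4 kJ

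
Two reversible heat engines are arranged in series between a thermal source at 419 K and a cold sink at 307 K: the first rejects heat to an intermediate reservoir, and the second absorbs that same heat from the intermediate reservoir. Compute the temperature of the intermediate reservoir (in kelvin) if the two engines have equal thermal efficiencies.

Equal efficiencies require 1 − T_m/T_H = 1 − T_C/T_m, i.e. T_m/T_H = T_C/T_m, so T_m = √(T_H·T_C) = √(419.00 × 307.00) = 359 K.

T_m ≈ 359 K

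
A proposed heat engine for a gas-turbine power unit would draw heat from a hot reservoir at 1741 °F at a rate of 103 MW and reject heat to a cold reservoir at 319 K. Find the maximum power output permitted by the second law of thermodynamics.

T_H = 1741 °F → (1741 − 32) × 5/9 = 949.44 °C = 1222.59 K.
No engine can exceed the Carnot limit: η_max = 1 − T_C/T_H = 1 − 319.00/1222.59 = 0.7391.
W_max = η_max · Q_H = 0.7391 × 103 = 76.1 MW.

Ẇ_max ≈ 76.1 MW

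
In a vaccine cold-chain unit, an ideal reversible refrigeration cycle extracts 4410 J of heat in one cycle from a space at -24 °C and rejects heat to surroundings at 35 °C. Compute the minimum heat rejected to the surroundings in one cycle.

T_H = 35 °C → 35 + 273.15 = 308.15 K.
T_C = -24 °C → -24 + 273.15 = 249.15 K.
For a reversible cycle Q_H/Q_C = T_H/T_C, so Q_H = Q_C·T_H/T_C = 4410 × 308.15/249.15 = 5450 J.

Q_H ≈ 5450 J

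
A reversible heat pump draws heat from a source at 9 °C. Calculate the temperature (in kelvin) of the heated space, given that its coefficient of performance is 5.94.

T_H ≈ 339.3 K

T_C = 9 °C → 9 + 273.15 = 282.15 K.
COP_HP = T_H/(T_H − T_C) ⇒ T_H = T_C·COP_HP/(COP_HP − 1) = 282.15 × 5.94/(5.94 − 1) = 339.3 K.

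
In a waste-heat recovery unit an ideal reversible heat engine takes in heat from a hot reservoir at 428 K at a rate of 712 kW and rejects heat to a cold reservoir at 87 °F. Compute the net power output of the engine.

Ẇ ≈ 207 kW

T_C = 87 °F → (87 − 32) × 5/9 = 30.56 °C = 303.71 K.
The Carnot efficiency is η = 1 − T_C/T_H = 1 − 303.71/428.00 = 0.2904.
W = η·Q_H = 0.2904 × 712 = 207 kW.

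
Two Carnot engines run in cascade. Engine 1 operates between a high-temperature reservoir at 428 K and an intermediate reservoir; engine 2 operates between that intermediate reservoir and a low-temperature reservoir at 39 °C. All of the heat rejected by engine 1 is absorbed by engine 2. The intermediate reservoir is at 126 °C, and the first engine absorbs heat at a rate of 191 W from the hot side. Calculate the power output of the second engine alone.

Ẇ₂ ≈ 38.8 W

T_C = 39 °C → 39 + 273.15 = 312.15 K.
T_m = 126 °C → 126 + 273.15 = 399.15 K.
Heat entering the second stage: Q_m = Q_H·(T_m/T_H) = 191 × 399.15/428.00 = 178 W.
Second-stage efficiency η₂ = 1 − T_C/T_m = 1 − 312.15/399.15 = 0.2180, so W₂ = η₂·Q_m = 38.8 W.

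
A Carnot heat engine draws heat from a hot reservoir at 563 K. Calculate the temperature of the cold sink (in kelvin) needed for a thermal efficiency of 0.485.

From η = 1 − T_C/T_H, T_C = T_H·(1 − η) = 563.00 × (1 − 0.485) = 290 K.

T_C ≈ 290 K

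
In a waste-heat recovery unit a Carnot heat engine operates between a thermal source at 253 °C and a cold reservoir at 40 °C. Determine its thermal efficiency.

η ≈ 0.405

T_H = 253 °C → 253 + 273.15 = 526.15 K.
T_C = 40 °C → 40 + 273.15 = 313.15 K.
Since the cycle is reversible, η = 1 − T_C/T_H = 1 − 313.15/526.15 = 0.405.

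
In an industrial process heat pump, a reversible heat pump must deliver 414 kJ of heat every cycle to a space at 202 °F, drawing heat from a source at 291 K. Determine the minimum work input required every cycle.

W_in ≈ 86.3 kJ

T_H = 202 °F → (202 − 32) × 5/9 = 94.44 °C = 367.59 K.
Reversible heating COP: COP_HP = T_H/(T_H − T_C) = 367.59/76.59 = 4.7992.
W = Q_H/COP_HP = 414/4.7992 = 86.3 kJ.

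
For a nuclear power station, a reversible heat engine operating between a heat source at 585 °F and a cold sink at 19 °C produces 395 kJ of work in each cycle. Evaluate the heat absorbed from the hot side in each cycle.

Q_H ≈ 795.4 kJ

T_H = 585 °F → (585 − 32) × 5/9 = 307.22 °C = 580.37 K.
T_C = 19 °C → 19 + 273.15 = 292.15 K.
η_rev = 1 − T_C/T_H = 1 − 292.15/580.37 = 0.4966.
Q_H = W/η = 395/0.4966 = 795.4 kJ.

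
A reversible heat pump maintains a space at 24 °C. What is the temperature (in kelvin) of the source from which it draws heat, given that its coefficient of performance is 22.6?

T_H = 24 °C → 24 + 273.15 = 297.15 K.
COP_HP = T_H/(T_H − T_C) ⇒ T_C = T_H·(COP_HP − 1)/COP_HP = 297.15 × (22.6 − 1)/22.6 = 284 K.

T_C ≈ 284 K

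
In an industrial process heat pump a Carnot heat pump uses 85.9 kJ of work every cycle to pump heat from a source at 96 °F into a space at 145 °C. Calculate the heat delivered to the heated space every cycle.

Q_H ≈ 328 kJ

T_H = 145 °C → 145 + 273.15 = 418.15 K.
T_C = 96 °F → (96 − 32) × 5/9 = 35.56 °C = 308.71 K.
COP_HP = T_H/(T_H − T_C) = 418.15/109.44 = 3.8207.
Q_H = COP_HP · W = 3.8207 × 85.9 = 328 kJ.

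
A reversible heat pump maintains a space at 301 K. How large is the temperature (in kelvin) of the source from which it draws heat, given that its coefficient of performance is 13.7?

COP_HP = T_H/(T_H − T_C) ⇒ T_C = T_H·(COP_HP − 1)/COP_HP = 301.00 × (13.7 − 1)/13.7 = 279 K.

T_C ≈ 279 K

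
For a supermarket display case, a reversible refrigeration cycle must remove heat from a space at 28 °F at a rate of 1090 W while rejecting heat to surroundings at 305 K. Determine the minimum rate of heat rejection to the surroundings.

T_C = 28 °F → (28 − 32) × 5/9 = -2.22 °C = 270.93 K.
For a reversible cycle Q_H/Q_C = T_H/T_C, so Q_H = Q_C·T_H/T_C = 1090 × 305.00/270.93 = 1227 W.

Q̇_H ≈ 1227 W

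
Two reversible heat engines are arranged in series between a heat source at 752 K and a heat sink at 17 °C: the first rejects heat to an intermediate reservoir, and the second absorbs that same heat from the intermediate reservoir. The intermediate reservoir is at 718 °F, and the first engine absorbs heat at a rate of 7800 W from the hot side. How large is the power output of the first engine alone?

T_C = 17 °C → 17 + 273.15 = 290.15 K.
T_m = 718 °F → (718 − 32) × 5/9 = 381.11 °C = 654.26 K.
First-stage efficiency η₁ = 1 − T_m/T_H = 1 − 654.26/752.00 = 0.1300.
W₁ = η₁·Q_H = 0.1300 × 7800 = 1010 W.

Ẇ₁ ≈ 1010 W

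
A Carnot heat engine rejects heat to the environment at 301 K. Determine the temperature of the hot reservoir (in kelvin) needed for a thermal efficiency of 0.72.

T_H ≈ 1075 K

From η = 1 − T_C/T_H, solving for T_H gives T_H = T_C/(1 − η) = 301.00/(1 − 0.72) = 1075 K.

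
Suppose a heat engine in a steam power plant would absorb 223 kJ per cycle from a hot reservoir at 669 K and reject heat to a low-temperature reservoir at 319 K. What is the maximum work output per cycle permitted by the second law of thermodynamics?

By the Carnot theorem, η_max = 1 − T_C/T_H = 1 − 319.00/669.00 = 0.5232.
W_max = η_max · Q_H = 0.5232 × 223 = 117 kJ.

W_max ≈ 117 kJ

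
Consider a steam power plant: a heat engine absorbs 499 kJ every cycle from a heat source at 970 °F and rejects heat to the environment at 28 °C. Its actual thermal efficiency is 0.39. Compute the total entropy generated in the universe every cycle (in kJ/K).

ΔS_univ ≈ 0.383 kJ/K

T_H = 970 °F → (970 − 32) × 5/9 = 521.11 °C = 794.26 K.
T_C = 28 °C → 28 + 273.15 = 301.15 K.
W = η·Q_H = 0.39 × 499 = 194.6 kJ, so Q_C = Q_H − W = 304.4 kJ.
The hot reservoir loses entropy Q_H/T_H = 499/794.26 = 0.6283 kJ/K; the cold reservoir gains Q_C/T_C = 304.4/301.15 = 1.011 kJ/K.
ΔS_univ = −Q_H/T_H + Q_C/T_C = 0.383 kJ/K (> 0, since η = 0.39 < η_Carnot = 0.621).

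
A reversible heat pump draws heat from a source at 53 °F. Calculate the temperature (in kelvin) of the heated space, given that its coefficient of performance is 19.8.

T_C = 53 °F → (53 − 32) × 5/9 = 11.67 °C = 284.82 K.
COP_HP = T_H/(T_H − T_C) ⇒ T_H = T_C·COP_HP/(COP_HP − 1) = 284.82 × 19.8/(19.8 − 1) = 300 K.

T_H ≈ 300 K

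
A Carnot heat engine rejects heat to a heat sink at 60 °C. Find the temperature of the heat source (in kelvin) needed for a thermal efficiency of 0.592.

T_H ≈ 816.5 K

T_C = 60 °C → 60 + 273.15 = 333.15 K.
From η = 1 − T_C/T_H, solving for T_H gives T_H = T_C/(1 − η) = 333.15/(1 − 0.592) = 816.5 K.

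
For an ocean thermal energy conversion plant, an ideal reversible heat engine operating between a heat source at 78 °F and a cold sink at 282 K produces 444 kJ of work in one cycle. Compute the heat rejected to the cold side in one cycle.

T_H = 78 °F → (78 − 32) × 5/9 = 25.56 °C = 298.71 K.
η_rev = 1 − T_C/T_H = 1 − 282.00/298.71 = 0.0559.
Since Q_C/Q_H = T_C/T_H and Q_H = W/η, Q_C = W·T_C/(T_H − T_C) = 444 × 282.00/16.71 = 7490 kJ.

Q_C ≈ 7490 kJ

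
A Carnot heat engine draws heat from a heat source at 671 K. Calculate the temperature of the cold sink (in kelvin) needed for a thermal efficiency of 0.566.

From η = 1 − T_C/T_H, T_C = T_H·(1 − η) = 671.00 × (1 − 0.566) = 291 K.

T_C ≈ 291 K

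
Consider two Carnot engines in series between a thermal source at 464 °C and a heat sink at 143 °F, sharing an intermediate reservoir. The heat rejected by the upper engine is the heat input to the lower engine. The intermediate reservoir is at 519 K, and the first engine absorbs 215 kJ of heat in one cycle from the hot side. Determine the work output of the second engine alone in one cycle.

W₂ ≈ 53.7 kJ

T_H = 464 °C → 464 + 273.15 = 737.15 K.
T_C = 143 °F → (143 − 32) × 5/9 = 61.67 °C = 334.82 K.
Heat entering the second stage: Q_m = Q_H·(T_m/T_H) = 215 × 519.00/737.15 = 151 kJ.
Second-stage efficiency η₂ = 1 − T_C/T_m = 1 − 334.82/519.00 = 0.3549, so W₂ = η₂·Q_m = 53.7 kJ.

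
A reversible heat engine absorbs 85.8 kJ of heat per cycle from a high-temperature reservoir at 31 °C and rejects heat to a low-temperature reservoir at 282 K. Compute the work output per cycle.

W ≈ 6.25 kJ

T_H = 31 °C → 31 + 273.15 = 304.15 K.
Since the cycle is reversible, η = 1 − T_C/T_H = 1 − 282.00/304.15 = 0.0728.
W = η·Q_H = 0.0728 × 85.8 = 6.25 kJ.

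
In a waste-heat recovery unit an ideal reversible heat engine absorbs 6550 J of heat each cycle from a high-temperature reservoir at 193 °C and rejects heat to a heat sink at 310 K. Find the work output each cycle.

T_H = 193 °C → 193 + 273.15 = 466.15 K.
The Carnot efficiency is η = 1 − T_C/T_H = 1 − 310.00/466.15 = 0.3350.
W = η·Q_H = 0.3350 × 6550 = 2190 J.

W ≈ 2190 J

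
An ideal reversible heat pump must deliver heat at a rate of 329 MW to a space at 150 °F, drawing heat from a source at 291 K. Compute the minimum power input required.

Ẇ_in ≈ 46.3 MW

T_H = 150 °F → (150 − 32) × 5/9 = 65.56 °C = 338.71 K.
COP_HP = T_H/(T_H − T_C) = 338.71/47.71 = 7.0999.
W = Q_H/COP_HP = 329/7.0999 = 46.3 MW.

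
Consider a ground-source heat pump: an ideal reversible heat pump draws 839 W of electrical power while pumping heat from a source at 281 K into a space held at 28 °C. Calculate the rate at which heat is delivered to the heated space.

T_H = 28 °C → 28 + 273.15 = 301.15 K.
For a reversible heat pump, COP_HP = T_H/(T_H − T_C) = 301.15/20.15 = 14.9454.
Q_H = COP_HP · W = 14.9454 × 839 = 12500 W.

Q̇_H ≈ 12500 W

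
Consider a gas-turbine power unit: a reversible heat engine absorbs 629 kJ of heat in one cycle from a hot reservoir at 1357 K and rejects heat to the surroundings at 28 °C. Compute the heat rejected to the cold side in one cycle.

Q_C ≈ 140 kJ

T_C = 28 °C → 28 + 273.15 = 301.15 K.
For a reversible engine, η = 1 − T_C/T_H = 1 − 301.15/1357.00 = 0.7781.
For a reversible cycle Q_C/Q_H = T_C/T_H, so Q_C = 629 × 301.15/1357.00 = 140 kJ.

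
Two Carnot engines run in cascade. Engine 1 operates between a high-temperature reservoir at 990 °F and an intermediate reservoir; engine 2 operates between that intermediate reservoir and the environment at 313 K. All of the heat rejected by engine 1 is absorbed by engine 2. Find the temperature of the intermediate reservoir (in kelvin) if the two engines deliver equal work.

T_H = 990 °F → (990 − 32) × 5/9 = 532.22 °C = 805.37 K.
For reversible stages Q_m = Q_H·(T_m/T_H). Setting W₁ = Q_H(1 − T_m/T_H) equal to W₂ = Q_m(1 − T_C/T_m) = Q_H·(T_m − T_C)/T_H gives T_H − T_m = T_m − T_C, so T_m = (T_H + T_C)/2 = (805.37 + 313.00)/2 = 559.2 K.

T_m ≈ 559.2 K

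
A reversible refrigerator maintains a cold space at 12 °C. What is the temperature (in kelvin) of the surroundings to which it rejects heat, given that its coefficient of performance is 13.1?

T_H ≈ 307 K

T_C = 12 °C → 12 + 273.15 = 285.15 K.
COP_R = T_C/(T_H − T_C) ⇒ T_H = T_C·(1 + 1/COP_R) = 285.15 × (1 + 1/13.1) = 307 K.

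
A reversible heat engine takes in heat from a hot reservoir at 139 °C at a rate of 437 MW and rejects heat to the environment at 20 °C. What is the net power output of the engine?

Ẇ ≈ 126.2 MW

T_H = 139 °C → 139 + 273.15 = 412.15 K.
T_C = 20 °C → 20 + 273.15 = 293.15 K.
η_rev = 1 − T_C/T_H = 1 − 293.15/412.15 = 0.2887.
W = η·Q_H = 0.2887 × 437 = 126.2 MW.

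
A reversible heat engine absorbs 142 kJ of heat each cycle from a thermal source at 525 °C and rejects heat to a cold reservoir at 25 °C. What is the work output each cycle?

T_H = 525 °C → 525 + 273.15 = 798.15 K.
T_C = 25 °C → 25 + 273.15 = 298.15 K.
η_rev = 1 − T_C/T_H = 1 − 298.15/798.15 = 0.6264.
W = η·Q_H = 0.6264 × 142 = 88.96 kJ.

W ≈ 88.96 kJ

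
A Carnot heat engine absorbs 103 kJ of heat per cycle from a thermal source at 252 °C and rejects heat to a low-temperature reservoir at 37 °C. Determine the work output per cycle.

T_H = 252 °C → 252 + 273.15 = 525.15 K.
T_C = 37 °C → 37 + 273.15 = 310.15 K.
The Carnot efficiency is η = 1 − T_C/T_H = 1 − 310.15/525.15 = 0.4094.
W = η·Q_H = 0.4094 × 103 = 42.2 kJ.

W ≈ 42.2 kJ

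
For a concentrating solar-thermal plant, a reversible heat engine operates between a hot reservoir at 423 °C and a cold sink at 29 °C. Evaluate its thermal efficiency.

T_H = 423 °C → 423 + 273.15 = 696.15 K.
T_C = 29 °C → 29 + 273.15 = 302.15 K.
For a reversible engine, η = 1 − T_C/T_H = 1 − 302.15/696.15 = 0.5660.

η ≈ 0.5660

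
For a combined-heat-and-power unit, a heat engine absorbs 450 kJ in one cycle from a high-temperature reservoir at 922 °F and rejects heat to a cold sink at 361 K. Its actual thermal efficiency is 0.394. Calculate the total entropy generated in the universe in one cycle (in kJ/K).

ΔS_univ ≈ 0.1692 kJ/K

T_H = 922 °F → (922 − 32) × 5/9 = 494.44 °C = 767.59 K.
W = η·Q_H = 0.394 × 450 = 177.3 kJ, so Q_C = Q_H − W = 272.7 kJ.
Entropy balance on the reservoirs: −Q_H/T_H = -0.5862 kJ/K, +Q_C/T_C = 0.7554 kJ/K.
ΔS_univ = −Q_H/T_H + Q_C/T_C = 0.1692 kJ/K (> 0, since η = 0.394 < η_Carnot = 0.530).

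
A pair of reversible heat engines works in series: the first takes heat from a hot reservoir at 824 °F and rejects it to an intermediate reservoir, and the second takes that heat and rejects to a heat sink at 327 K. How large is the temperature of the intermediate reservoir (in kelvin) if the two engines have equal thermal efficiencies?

T_H = 824 °F → (824 − 32) × 5/9 = 440.00 °C = 713.15 K.
Equal efficiencies require 1 − T_m/T_H = 1 − T_C/T_m, i.e. T_m/T_H = T_C/T_m, so T_m = √(T_H·T_C) = √(713.15 × 327.00) = 483 K.

T_m ≈ 483 K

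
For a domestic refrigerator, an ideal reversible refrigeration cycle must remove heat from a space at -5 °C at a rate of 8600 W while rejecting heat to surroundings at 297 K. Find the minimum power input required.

T_C = -5 °C → -5 + 273.15 = 268.15 K.
The reversible coefficient of performance is COP_R = T_C/(T_H − T_C) = 268.15/28.85 = 9.2946.
W = Q_C/COP_R = 8600/9.2946 = 925 W.

Ẇ_in ≈ 925 W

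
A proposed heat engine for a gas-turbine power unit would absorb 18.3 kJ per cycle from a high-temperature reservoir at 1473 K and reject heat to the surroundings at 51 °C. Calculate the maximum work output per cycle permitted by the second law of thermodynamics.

W_max ≈ 14.3 kJ

T_C = 51 °C → 51 + 273.15 = 324.15 K.
By the Carnot theorem, η_max = 1 − T_C/T_H = 1 − 324.15/1473.00 = 0.7799.
W_max = η_max · Q_H = 0.7799 × 18.3 = 14.3 kJ.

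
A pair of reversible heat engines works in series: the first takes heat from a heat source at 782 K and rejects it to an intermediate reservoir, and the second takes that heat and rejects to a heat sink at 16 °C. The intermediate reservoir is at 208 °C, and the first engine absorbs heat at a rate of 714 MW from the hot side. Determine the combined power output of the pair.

Ẇ_total ≈ 450 MW

T_C = 16 °C → 16 + 273.15 = 289.15 K.
Two reversible stages in series are equivalent to a single Carnot engine between T_H and T_C, so η_total = 1 − T_C/T_H = 1 − 289.15/782.00 = 0.6302.
W_total = η_total · Q_H = 0.6302 × 714 = 450 MW.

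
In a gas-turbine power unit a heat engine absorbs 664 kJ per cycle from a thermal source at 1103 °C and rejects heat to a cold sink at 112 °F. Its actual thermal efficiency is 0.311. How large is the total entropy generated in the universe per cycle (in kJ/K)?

T_H = 1103 °C → 1103 + 273.15 = 1376.15 K.
T_C = 112 °F → (112 − 32) × 5/9 = 44.44 °C = 317.59 K.
W = η·Q_H = 0.311 × 664 = 206.5 kJ, so Q_C = Q_H − W = 457.5 kJ.
Reservoir entropy changes: ΔS_H = −Q_H/T_H = −664/1376.15 = -0.4825 kJ/K and ΔS_C = +Q_C/T_C = 457.5/317.59 = 1.441 kJ/K.
ΔS_univ = −Q_H/T_H + Q_C/T_C = 0.9580 kJ/K (> 0, since η = 0.311 < η_Carnot = 0.769).

ΔS_univ ≈ 0.9580 kJ/K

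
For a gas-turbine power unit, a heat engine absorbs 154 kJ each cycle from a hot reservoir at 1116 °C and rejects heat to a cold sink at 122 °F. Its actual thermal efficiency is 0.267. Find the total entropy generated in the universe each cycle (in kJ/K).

ΔS_univ ≈ 0.2385 kJ/K

T_H = 1116 °C → 1116 + 273.15 = 1389.15 K.
T_C = 122 °F → (122 − 32) × 5/9 = 50.00 °C = 323.15 K.
W = η·Q_H = 0.267 × 154 = 41.12 kJ, so Q_C = Q_H − W = 112.9 kJ.
Reservoir entropy changes: ΔS_H = −Q_H/T_H = −154/1389.15 = -0.1109 kJ/K and ΔS_C = +Q_C/T_C = 112.9/323.15 = 0.3493 kJ/K.
ΔS_univ = −Q_H/T_H + Q_C/T_C = 0.2385 kJ/K (> 0, since η = 0.267 < η_Carnot = 0.767).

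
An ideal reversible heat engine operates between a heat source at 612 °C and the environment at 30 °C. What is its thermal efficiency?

T_H = 612 °C → 612 + 273.15 = 885.15 K.
T_C = 30 °C → 30 + 273.15 = 303.15 K.
Since the cycle is reversible, η = 1 − T_C/T_H = 1 − 303.15/885.15 = 0.6575.

η ≈ 0.6575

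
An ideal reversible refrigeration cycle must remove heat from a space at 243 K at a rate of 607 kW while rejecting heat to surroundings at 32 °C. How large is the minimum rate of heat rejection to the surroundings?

T_H = 32 °C → 32 + 273.15 = 305.15 K.
For a reversible cycle Q_H/Q_C = T_H/T_C, so Q_H = Q_C·T_H/T_C = 607 × 305.15/243.00 = 762 kW.

Q̇_H ≈ 762 kW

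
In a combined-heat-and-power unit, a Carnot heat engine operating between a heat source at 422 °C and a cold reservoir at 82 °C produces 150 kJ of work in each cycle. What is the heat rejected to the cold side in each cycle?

T_H = 422 °C → 422 + 273.15 = 695.15 K.
T_C = 82 °C → 82 + 273.15 = 355.15 K.
Carnot efficiency: η = 1 − T_C/T_H = 1 − 355.15/695.15 = 0.4891.
Since Q_C/Q_H = T_C/T_H and Q_H = W/η, Q_C = W·T_C/(T_H − T_C) = 150 × 355.15/340.00 = 156.7 kJ.

Q_C ≈ 156.7 kJ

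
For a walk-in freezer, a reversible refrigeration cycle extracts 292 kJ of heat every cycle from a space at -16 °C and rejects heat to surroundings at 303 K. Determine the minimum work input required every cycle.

T_C = -16 °C → -16 + 273.15 = 257.15 K.
Carnot COP: COP_R = T_C/(T_H − T_C) = 257.15/45.85 = 5.6085.
W = Q_C/COP_R = 292/5.6085 = 52.1 kJ.

W_in ≈ 52.1 kJ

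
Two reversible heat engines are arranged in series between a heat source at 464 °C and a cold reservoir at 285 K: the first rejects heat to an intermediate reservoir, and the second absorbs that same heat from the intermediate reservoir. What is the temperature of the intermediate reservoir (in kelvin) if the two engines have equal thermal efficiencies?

T_H = 464 °C → 464 + 273.15 = 737.15 K.
Equal efficiencies require 1 − T_m/T_H = 1 − T_C/T_m, i.e. T_m/T_H = T_C/T_m, so T_m = √(T_H·T_C) = √(737.15 × 285.00) = 458 K.

T_m ≈ 458 K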